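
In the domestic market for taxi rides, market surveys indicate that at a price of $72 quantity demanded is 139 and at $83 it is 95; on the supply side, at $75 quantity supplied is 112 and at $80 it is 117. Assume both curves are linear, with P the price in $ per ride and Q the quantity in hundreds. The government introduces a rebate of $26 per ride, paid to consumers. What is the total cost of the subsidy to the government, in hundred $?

Government outlay = $3530.8 hundred.

Demand slope: (95 − 139)/(83 − 72) = -4, so Qd = 427 − 4P.
Supply slope: (117 − 112)/(80 − 75) = 1, so Qs = P + 37.
Before the subsidy: set 427 − 4P = P + 37 → P* = $78, Q* = 115.
With a per-unit subsidy paid to consumers, each effectively pays P − 26, so demand becomes Qd = 427 − 4(P − 26).
New equilibrium: consumers pay $72.8, producers receive $98.8, Q = 135.8. (Wedge: Pb − Ps = −26.)
Outlay = t · Q = 26 · 135.8 = $3530.8.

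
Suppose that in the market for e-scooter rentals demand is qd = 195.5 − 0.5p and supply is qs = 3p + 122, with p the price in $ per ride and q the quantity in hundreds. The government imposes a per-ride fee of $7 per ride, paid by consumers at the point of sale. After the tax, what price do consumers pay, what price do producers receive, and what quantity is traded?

Without the tax, 195.5 − 0.5p = 3p + 122 gives 3.5p = 73.5, so p* = $21 and q* = 185.
With the tax collected from consumers, demand (in seller-price terms) shifts: qd = 195.5 − 0.5(p + 7).
New equilibrium: consumers pay $27, producers receive $20, q = 182. (Wedge: pb − ps = 7.)
The less price-elastic side of the market bears the larger share of a per-unit tax.

Consumers pay $27; producers receive $20; quantity = 182.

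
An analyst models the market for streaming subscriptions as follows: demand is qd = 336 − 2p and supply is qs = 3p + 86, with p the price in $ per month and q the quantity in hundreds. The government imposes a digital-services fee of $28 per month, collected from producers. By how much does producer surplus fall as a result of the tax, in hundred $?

Without the tax, 336 − 2p = 3p + 86 gives 5p = 250, so p* = $50 and q* = 236.
With the tax collected from producers, supply shifts: qs = 3(p − 28) + 86.
Solving gives q = 202.4 with buyers paying $66.8 and producers receiving $38.8 (the $28 wedge).
ΔPS is the trapezoid between Q = 202.4 and Q = 236 of height $11.2: ½ · (236 + 202.4) · 11.2 = $2455.04.

Producer surplus falls by $2455.04 hundred.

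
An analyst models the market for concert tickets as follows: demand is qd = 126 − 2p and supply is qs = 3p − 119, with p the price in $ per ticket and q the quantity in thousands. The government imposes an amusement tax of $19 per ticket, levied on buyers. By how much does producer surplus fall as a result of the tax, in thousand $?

Producer surplus falls by $126.16 thousand.

Before the tax: set 126 − 2p = 3p − 119 → p* = $49, q* = 28.
With the tax collected from buyers, demand (in seller-price terms) shifts: qd = 126 − 2(p + 19).
Solving gives q = 5.2 with buyers paying $60.4 and sellers receiving $41.4 (the $19 wedge).
ΔPS is the trapezoid between Q = 5.2 and Q = 28 of height $7.6: ½ · (28 + 5.2) · 7.6 = $126.16.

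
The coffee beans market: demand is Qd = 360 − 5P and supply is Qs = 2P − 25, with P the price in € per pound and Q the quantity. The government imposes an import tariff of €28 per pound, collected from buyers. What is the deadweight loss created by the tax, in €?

Deadweight loss = €560.

Without the tax, 360 − 5P = 2P − 25 gives 7P = 385, so P* = €55 and Q* = 85.
With the tax collected from buyers, demand (in seller-price terms) shifts: Qd = 360 − 5(P + 28).
Solving gives Q = 45 with buyers paying €63 and suppliers receiving €35 (the €28 wedge).
Quantity falls by |ΔQ| = |85 − 45| = 40.
DWL = ½ · t · |ΔQ| = ½ · 28 · 40 = €560.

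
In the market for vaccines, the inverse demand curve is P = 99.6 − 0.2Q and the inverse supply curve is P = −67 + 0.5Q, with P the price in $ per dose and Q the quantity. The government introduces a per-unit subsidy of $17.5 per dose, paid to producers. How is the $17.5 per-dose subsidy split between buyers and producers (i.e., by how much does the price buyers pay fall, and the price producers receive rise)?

Inverting to Q(P) form: Qd = 498 − 5P; Qs = 2P + 134.
Before the subsidy: set 498 − 5P = 2P + 134 → P* = $52, Q* = 238.
With a per-unit subsidy paid to producers, each receives P + 17.5 per unit sold, so supply becomes Qs = 2(P + 17.5) + 134.
New equilibrium: buyers pay $47, producers receive $64.5, Q = 263. (Wedge: Pb − Ps = −17.5.)
Gain to buyers: $5; to producers: $12.5. (They sum to $17.5.)

Buyers gain $5 per dose; producers gain $12.5 per dose.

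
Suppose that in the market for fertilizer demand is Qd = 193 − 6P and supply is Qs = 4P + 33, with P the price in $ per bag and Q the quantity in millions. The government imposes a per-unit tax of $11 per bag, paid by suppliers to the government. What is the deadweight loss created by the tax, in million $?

Before the tax: set 193 − 6P = 4P + 33 → P* = $16, Q* = 97.
With the tax collected from suppliers, supply shifts: Qs = 4(P − 11) + 33.
New equilibrium: buyers pay $20.4, suppliers receive $9.4, Q = 70.6. (Wedge: Pb − Ps = 11.)
Quantity falls by |ΔQ| = |97 − 70.6| = 26.4.
DWL = ½ · t · |ΔQ| = ½ · 11 · 26.4 = $145.2.

Deadweight loss = $145.2 million.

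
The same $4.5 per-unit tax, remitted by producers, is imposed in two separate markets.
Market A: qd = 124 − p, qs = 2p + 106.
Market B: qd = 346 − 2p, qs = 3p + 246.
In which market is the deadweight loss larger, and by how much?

Market B, by $5.4.

Market A: pre-tax p* = $6, q* = 118; post-tax q = 115; deadweight loss = $6.75.
Market B: pre-tax p* = $20, q* = 306; post-tax q = 300.6; deadweight loss = $12.15.
Difference: $6.75 vs $12.15 → market B is larger by $5.4.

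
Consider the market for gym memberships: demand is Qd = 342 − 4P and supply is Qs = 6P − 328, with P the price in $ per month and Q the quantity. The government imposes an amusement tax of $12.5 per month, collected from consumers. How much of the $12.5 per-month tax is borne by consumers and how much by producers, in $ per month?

Consumers bear $7.5 per month; producers bear $5 per month.

Before the tax: set 342 − 4P = 6P − 328 → P* = $67, Q* = 74.
With the tax collected from consumers, demand (in seller-price terms) shifts: Qd = 342 − 4(P + 12.5).
New equilibrium: consumers pay $74.5, producers receive $62, Q = 44. (Wedge: Pb − Ps = 12.5.)
Burden on consumers: $7.5; on producers: $5. (They sum to $12.5.)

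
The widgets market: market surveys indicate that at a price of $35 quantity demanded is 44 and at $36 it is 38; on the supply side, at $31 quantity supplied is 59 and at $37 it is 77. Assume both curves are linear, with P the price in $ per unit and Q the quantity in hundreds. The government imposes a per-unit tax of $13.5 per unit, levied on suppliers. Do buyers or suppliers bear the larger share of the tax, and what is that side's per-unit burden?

Demand slope: (38 − 44)/(36 − 35) = -6, so Qd = 254 − 6P.
Supply slope: (77 − 59)/(37 − 31) = 3, so Qs = 3P − 34.
Without the tax, 254 − 6P = 3P − 34 gives 9P = 288, so P* = $32 and Q* = 62.
With the tax collected from suppliers, supply shifts: Qs = 3(P − 13.5) − 34.
Solving gives Q = 35 with buyers paying $36.5 and suppliers receiving $23 (the $13.5 wedge).
Per-unit burden: buyers $4.5, suppliers $9.
Suppliers take the larger share because supply is less price-elastic here (demand slope 6 vs supply slope 3).
The less price-elastic side of the market bears the larger share of a per-unit tax.

Suppliers bear the larger share: $9 per unit.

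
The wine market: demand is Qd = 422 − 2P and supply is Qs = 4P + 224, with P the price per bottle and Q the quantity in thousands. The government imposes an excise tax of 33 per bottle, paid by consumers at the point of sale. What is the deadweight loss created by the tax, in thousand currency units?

Deadweight loss = 726 thousand.

Without the tax, 422 − 2P = 4P + 224 gives 6P = 198, so P* = 33 and Q* = 356.
With the tax collected from consumers, demand (in seller-price terms) shifts: Qd = 422 − 2(P + 33).
New equilibrium: consumers pay 55, sellers receive 22, Q = 312. (Wedge: Pb − Ps = 33.)
Quantity falls by |ΔQ| = |356 − 312| = 44.
DWL = ½ · t · |ΔQ| = ½ · 33 · 44 = 726.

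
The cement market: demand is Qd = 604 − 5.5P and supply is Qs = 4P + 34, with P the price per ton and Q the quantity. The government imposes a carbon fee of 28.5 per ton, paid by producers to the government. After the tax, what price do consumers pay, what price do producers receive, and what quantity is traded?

Without the tax, 604 − 5.5P = 4P + 34 gives 9.5P = 570, so P* = 60 and Q* = 274.
With the tax collected from producers, supply shifts: Qs = 4(P − 28.5) + 34.
New equilibrium: consumers pay 72, producers receive 43.5, Q = 208. (Wedge: Pb − Ps = 28.5.)

Consumers pay 72; producers receive 43.5; quantity = 208.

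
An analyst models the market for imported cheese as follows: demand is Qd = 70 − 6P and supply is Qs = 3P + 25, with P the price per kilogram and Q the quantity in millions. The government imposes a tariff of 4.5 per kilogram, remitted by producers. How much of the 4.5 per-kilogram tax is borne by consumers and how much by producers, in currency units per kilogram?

Consumers bear 1.5 per kilogram; producers bear 3 per kilogram.

Without the tax, 70 − 6P = 3P + 25 gives 9P = 45, so P* = 5 and Q* = 40.
With the tax collected from producers, supply shifts: Qs = 3(P − 4.5) + 25.
Solving gives Q = 31 with consumers paying 6.5 and producers receiving 2 (the 4.5 wedge).
Burden on consumers: 1.5; on producers: 3. (They sum to 4.5.)
The less price-elastic side of the market bears the larger share of a per-unit tax.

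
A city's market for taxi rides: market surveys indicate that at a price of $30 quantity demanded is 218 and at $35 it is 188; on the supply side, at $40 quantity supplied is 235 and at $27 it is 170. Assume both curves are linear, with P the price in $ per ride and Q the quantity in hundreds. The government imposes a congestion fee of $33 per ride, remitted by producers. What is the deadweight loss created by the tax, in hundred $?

Deadweight loss = $1485 hundred.

Demand slope: (188 − 218)/(35 − 30) = -6, so Qd = 398 − 6P.
Supply slope: (170 − 235)/(27 − 40) = 5, so Qs = 5P + 35.
Before the tax: set 398 − 6P = 5P + 35 → P* = $33, Q* = 200.
With the tax collected from producers, supply shifts: Qs = 5(P − 33) + 35.
New equilibrium: consumers pay $48, producers receive $15, Q = 110. (Wedge: Pb − Ps = 33.)
Quantity falls by |ΔQ| = |200 − 110| = 90.
DWL = ½ · t · |ΔQ| = ½ · 33 · 90 = $1485.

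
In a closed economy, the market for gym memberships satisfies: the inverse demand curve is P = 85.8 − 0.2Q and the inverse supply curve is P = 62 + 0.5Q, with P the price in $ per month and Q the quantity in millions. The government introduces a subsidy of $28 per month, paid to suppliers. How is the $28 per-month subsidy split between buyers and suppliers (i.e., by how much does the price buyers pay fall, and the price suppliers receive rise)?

Inverting to Q(P) form: Qd = 429 − 5P; Qs = 2P − 124.
Before the subsidy: set 429 − 5P = 2P − 124 → P* = $79, Q* = 34.
With a per-unit subsidy paid to suppliers, each receives P + 28 per unit sold, so supply becomes Qs = 2(P + 28) − 124.
Solving gives Q = 74 with buyers paying $71 and suppliers receiving $99 (the $28 wedge).
Gain to buyers: $8; to suppliers: $20. (They sum to $28.)

Buyers gain $8 per month; suppliers gain $20 per month.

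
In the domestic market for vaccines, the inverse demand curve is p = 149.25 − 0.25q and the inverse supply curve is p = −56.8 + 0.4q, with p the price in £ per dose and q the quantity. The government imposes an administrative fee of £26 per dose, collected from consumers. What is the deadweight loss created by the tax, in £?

Deadweight loss = £520.

Rewrite in direct form: qd = 597 − 4p and qs = 2.5p + 142.
Without the tax, 597 − 4p = 2.5p + 142 gives 6.5p = 455, so p* = £70 and q* = 317.
With the tax collected from consumers, demand (in seller-price terms) shifts: qd = 597 − 4(p + 26).
New equilibrium: consumers pay £80, suppliers receive £54, q = 277. (Wedge: pb − ps = 26.)
Quantity falls by |ΔQ| = |317 − 277| = 40.
DWL = ½ · t · |ΔQ| = ½ · 26 · 40 = £520.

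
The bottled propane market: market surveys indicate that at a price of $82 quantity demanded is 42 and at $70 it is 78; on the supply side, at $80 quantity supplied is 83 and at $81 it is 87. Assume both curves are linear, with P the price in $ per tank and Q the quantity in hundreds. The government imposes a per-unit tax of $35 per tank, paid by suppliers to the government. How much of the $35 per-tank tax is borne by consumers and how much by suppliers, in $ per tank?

Consumers bear $20 per tank; suppliers bear $15 per tank.

Demand slope: (78 − 42)/(70 − 82) = -3, so Qd = 288 − 3P.
Supply slope: (87 − 83)/(81 − 80) = 4, so Qs = 4P − 237.
Before the tax: set 288 − 3P = 4P − 237 → P* = $75, Q* = 63.
With the tax collected from suppliers, supply shifts: Qs = 4(P − 35) − 237.
Solving gives Q = 3 with consumers paying $95 and suppliers receiving $60 (the $35 wedge).
Burden on consumers: $20; on suppliers: $15. (They sum to $35.)
The less price-elastic side of the market bears the larger share of a per-unit tax.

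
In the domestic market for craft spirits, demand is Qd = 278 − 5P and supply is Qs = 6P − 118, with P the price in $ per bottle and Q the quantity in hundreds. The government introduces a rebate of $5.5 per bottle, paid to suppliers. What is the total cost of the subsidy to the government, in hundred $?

Before the subsidy: set 278 − 5P = 6P − 118 → P* = $36, Q* = 98.
With a per-unit subsidy paid to suppliers, each receives P + 5.5 per unit sold, so supply becomes Qs = 6(P + 5.5) − 118.
Solving gives Q = 113 with consumers paying $33 and suppliers receiving $38.5 (the $5.5 wedge).
Outlay = t · Q = 5.5 · 113 = $621.5.

Government outlay = $621.5 hundred.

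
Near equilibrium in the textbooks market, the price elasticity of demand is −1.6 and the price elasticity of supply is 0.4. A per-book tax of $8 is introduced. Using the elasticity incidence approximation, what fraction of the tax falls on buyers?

Buyers' share ≈ 0.2.

Incidence ratio: buyers' share ≈ εs / (εs + |εd|) = 0.4 / (0.4 + 1.6) = 0.2.
Supply is the less elastic side, so buyers bear the smaller share.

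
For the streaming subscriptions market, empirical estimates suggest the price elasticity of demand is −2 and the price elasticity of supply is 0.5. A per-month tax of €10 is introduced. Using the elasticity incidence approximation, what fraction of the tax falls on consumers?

Consumers' share ≈ 0.2.

Incidence ratio: consumers' share ≈ εs / (εs + |εd|) = 0.5 / (0.5 + 2) = 0.2.
Supply is the less elastic side, so consumers bear the smaller share.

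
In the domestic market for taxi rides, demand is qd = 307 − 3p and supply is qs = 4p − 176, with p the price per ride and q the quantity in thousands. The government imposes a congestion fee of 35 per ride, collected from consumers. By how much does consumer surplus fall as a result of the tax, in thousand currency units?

Without the tax, 307 − 3p = 4p − 176 gives 7p = 483, so p* = 69 and q* = 100.
With the tax collected from consumers, demand (in seller-price terms) shifts: qd = 307 − 3(p + 35).
New equilibrium: consumers pay 89, producers receive 54, q = 40. (Wedge: pb − ps = 35.)
ΔCS is the trapezoid between Q = 40 and Q = 100 of height 20: ½ · (100 + 40) · 20 = 1400.

Consumer surplus falls by 1400 thousand.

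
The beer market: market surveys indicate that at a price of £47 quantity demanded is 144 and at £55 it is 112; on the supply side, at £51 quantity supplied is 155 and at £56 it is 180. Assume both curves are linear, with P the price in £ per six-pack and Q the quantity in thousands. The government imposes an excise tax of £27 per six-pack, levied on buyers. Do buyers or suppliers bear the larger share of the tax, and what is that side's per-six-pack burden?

Demand slope: (112 − 144)/(55 − 47) = -4, so Qd = 332 − 4P.
Supply slope: (180 − 155)/(56 − 51) = 5, so Qs = 5P − 100.
Before the tax: set 332 − 4P = 5P − 100 → P* = £48, Q* = 140.
With the tax collected from buyers, demand (in seller-price terms) shifts: Qd = 332 − 4(P + 27).
New equilibrium: buyers pay £63, suppliers receive £36, Q = 80. (Wedge: Pb − Ps = 27.)
Per-six-pack burden: buyers £15, suppliers £12.
Buyers take the larger share because demand is less price-elastic here (demand slope 4 vs supply slope 5).

Buyers bear the larger share: £15 per six-pack.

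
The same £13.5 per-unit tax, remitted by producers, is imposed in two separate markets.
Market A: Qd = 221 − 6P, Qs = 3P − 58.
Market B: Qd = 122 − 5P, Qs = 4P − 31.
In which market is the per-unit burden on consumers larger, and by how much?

Market A: pre-tax P* = £31, Q* = 35; post-tax Q = 8; per-unit burden on consumers = £4.5.
Market B: pre-tax P* = £17, Q* = 37; post-tax Q = 7; per-unit burden on consumers = £6.
Difference: £4.5 vs £6 → market B is larger by £1.5.

Market B, by £1.5.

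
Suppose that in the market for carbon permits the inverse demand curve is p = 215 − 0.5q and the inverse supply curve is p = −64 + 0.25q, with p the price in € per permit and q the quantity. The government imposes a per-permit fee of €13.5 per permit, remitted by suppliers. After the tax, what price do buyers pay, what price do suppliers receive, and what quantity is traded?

Buyers pay €38; suppliers receive €24.5; quantity = 354.

Inverting to q(p) form: qd = 430 − 2p; qs = 4p + 256.
Before the tax: set 430 − 2p = 4p + 256 → p* = €29, q* = 372.
With the tax collected from suppliers, supply shifts: qs = 4(p − 13.5) + 256.
New equilibrium: buyers pay €38, suppliers receive €24.5, q = 354. (Wedge: pb − ps = 13.5.)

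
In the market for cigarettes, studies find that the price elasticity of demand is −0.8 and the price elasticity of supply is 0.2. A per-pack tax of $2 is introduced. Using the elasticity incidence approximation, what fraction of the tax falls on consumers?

Incidence ratio: consumers' share ≈ εs / (εs + |εd|) = 0.2 / (0.2 + 0.8) = 0.2.
Supply is the less elastic side, so consumers bear the smaller share.

Consumers' share ≈ 0.2.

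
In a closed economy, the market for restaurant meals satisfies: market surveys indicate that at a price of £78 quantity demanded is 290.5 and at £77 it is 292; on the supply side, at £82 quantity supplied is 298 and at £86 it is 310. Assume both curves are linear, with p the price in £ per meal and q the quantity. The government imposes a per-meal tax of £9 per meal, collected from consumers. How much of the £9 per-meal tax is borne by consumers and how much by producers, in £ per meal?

Consumers bear £6 per meal; producers bear £3 per meal.

Demand slope: (292 − 290.5)/(77 − 78) = -1.5, so qd = 407.5 − 1.5p.
Supply slope: (310 − 298)/(86 − 82) = 3, so qs = 3p + 52.
Without the tax, 407.5 − 1.5p = 3p + 52 gives 4.5p = 355.5, so p* = £79 and q* = 289.
With the tax collected from consumers, demand (in seller-price terms) shifts: qd = 407.5 − 1.5(p + 9).
Solving gives q = 280 with consumers paying £85 and producers receiving £76 (the £9 wedge).
Burden on consumers: £6; on producers: £3. (They sum to £9.)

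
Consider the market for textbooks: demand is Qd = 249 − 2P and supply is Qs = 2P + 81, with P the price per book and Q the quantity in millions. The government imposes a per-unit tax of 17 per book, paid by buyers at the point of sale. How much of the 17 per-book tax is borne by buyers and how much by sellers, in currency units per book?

Buyers bear 8.5 per book; sellers bear 8.5 per book.

Without the tax, 249 − 2P = 2P + 81 gives 4P = 168, so P* = 42 and Q* = 165.
With the tax collected from buyers, demand (in seller-price terms) shifts: Qd = 249 − 2(P + 17).
Solving gives Q = 148 with buyers paying 50.5 and sellers receiving 33.5 (the 17 wedge).
Burden on buyers: 8.5; on sellers: 8.5. (They sum to 17.)
The less price-elastic side of the market bears the larger share of a per-unit tax.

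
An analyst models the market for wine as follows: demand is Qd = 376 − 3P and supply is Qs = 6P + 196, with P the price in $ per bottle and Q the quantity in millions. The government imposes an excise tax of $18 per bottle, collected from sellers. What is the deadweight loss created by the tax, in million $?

Before the tax: set 376 − 3P = 6P + 196 → P* = $20, Q* = 316.
With the tax collected from sellers, supply shifts: Qs = 6(P − 18) + 196.
Solving gives Q = 280 with buyers paying $32 and sellers receiving $14 (the $18 wedge).
Quantity falls by |ΔQ| = |316 − 280| = 36.
DWL = ½ · t · |ΔQ| = ½ · 18 · 36 = $324.

Deadweight loss = $324 million.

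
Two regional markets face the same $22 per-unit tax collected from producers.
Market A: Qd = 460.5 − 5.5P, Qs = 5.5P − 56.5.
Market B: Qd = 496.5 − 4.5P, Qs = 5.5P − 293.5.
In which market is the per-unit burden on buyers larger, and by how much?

Market A: pre-tax P* = $47, Q* = 202; post-tax Q = 141.5; per-unit burden on buyers = $11.
Market B: pre-tax P* = $79, Q* = 141; post-tax Q = 86.55; per-unit burden on buyers = $12.1.
Difference: $11 vs $12.1 → market B is larger by $1.1.

Market B, by $1.1.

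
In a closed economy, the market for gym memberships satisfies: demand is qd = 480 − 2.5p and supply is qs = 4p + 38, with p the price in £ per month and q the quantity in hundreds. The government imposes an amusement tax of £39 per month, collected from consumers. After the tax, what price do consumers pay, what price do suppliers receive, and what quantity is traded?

Consumers pay £92; suppliers receive £53; quantity = 250.

Before the tax: set 480 − 2.5p = 4p + 38 → p* = £68, q* = 310.
With the tax collected from consumers, demand (in seller-price terms) shifts: qd = 480 − 2.5(p + 39).
New equilibrium: consumers pay £92, suppliers receive £53, q = 250. (Wedge: pb − ps = 39.)
The less price-elastic side of the market bears the larger share of a per-unit tax.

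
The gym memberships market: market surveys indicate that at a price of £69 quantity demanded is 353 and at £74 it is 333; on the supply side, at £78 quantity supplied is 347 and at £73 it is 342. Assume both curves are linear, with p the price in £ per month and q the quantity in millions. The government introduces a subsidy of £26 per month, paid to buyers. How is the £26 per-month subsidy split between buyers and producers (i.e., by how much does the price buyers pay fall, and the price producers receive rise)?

Buyers gain £5.2 per month; producers gain £20.8 per month.

Demand slope: (333 − 353)/(74 − 69) = -4, so qd = 629 − 4p.
Supply slope: (342 − 347)/(73 − 78) = 1, so qs = p + 269.
Before the subsidy: set 629 − 4p = p + 269 → p* = £72, q* = 341.
With a per-unit subsidy paid to buyers, each effectively pays p − 26, so demand becomes qd = 629 − 4(p − 26).
New equilibrium: buyers pay £66.8, producers receive £92.8, q = 361.8. (Wedge: pb − ps = −26.)
Gain to buyers: £5.2; to producers: £20.8. (They sum to £26.)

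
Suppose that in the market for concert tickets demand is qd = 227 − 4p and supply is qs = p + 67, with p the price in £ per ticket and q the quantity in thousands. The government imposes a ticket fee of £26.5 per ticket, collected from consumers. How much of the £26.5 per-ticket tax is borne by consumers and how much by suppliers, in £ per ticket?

Consumers bear £5.3 per ticket; suppliers bear £21.2 per ticket.

Before the tax: set 227 − 4p = p + 67 → p* = £32, q* = 99.
With the tax collected from consumers, demand (in seller-price terms) shifts: qd = 227 − 4(p + 26.5).
Solving gives q = 77.8 with consumers paying £37.3 and suppliers receiving £10.8 (the £26.5 wedge).
Burden on consumers: £5.3; on suppliers: £21.2. (They sum to £26.5.)
The less price-elastic side of the market bears the larger share of a per-unit tax.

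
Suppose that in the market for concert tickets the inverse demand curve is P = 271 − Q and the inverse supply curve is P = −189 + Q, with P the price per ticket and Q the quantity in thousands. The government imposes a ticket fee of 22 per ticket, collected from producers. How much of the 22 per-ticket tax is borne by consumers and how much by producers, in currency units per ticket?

Consumers bear 11 per ticket; producers bear 11 per ticket.

Inverting to Q(P) form: Qd = 271 − P; Qs = P + 189.
Without the tax, 271 − P = P + 189 gives 2P = 82, so P* = 41 and Q* = 230.
With the tax collected from producers, supply shifts: Qs = (P − 22) + 189.
Solving gives Q = 219 with consumers paying 52 and producers receiving 30 (the 22 wedge).
Burden on consumers: 11; on producers: 11. (They sum to 22.)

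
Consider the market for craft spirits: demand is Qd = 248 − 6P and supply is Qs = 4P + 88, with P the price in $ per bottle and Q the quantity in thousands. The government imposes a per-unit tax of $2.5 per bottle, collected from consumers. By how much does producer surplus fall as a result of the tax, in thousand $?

Producer surplus falls by $223.5 thousand.

Before the tax: set 248 − 6P = 4P + 88 → P* = $16, Q* = 152.
With the tax collected from consumers, demand (in seller-price terms) shifts: Qd = 248 − 6(P + 2.5).
New equilibrium: consumers pay $17, producers receive $14.5, Q = 146. (Wedge: Pb − Ps = 2.5.)
ΔPS is the trapezoid between Q = 146 and Q = 152 of height $1.5: ½ · (152 + 146) · 1.5 = $223.5.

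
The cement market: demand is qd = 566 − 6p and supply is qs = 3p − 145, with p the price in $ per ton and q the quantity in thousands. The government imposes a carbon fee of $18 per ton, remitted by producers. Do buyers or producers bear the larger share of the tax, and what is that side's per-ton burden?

Without the tax, 566 − 6p = 3p − 145 gives 9p = 711, so p* = $79 and q* = 92.
With the tax collected from producers, supply shifts: qs = 3(p − 18) − 145.
Solving gives q = 56 with buyers paying $85 and producers receiving $67 (the $18 wedge).
Per-ton burden: buyers $6, producers $12.
Producers take the larger share because supply is less price-elastic here (demand slope 6 vs supply slope 3).
The less price-elastic side of the market bears the larger share of a per-unit tax.

Producers bear the larger share: $12 per ton.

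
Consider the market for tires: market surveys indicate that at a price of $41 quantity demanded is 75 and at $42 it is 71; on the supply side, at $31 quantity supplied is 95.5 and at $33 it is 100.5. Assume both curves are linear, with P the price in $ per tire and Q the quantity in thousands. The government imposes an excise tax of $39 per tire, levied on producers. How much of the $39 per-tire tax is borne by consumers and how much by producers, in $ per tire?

Consumers bear $15 per tire; producers bear $24 per tire.

Demand slope: (71 − 75)/(42 − 41) = -4, so Qd = 239 − 4P.
Supply slope: (100.5 − 95.5)/(33 − 31) = 2.5, so Qs = 2.5P + 18.
Before the tax: set 239 − 4P = 2.5P + 18 → P* = $34, Q* = 103.
With the tax collected from producers, supply shifts: Qs = 2.5(P − 39) + 18.
New equilibrium: consumers pay $49, producers receive $10, Q = 43. (Wedge: Pb − Ps = 39.)
Burden on consumers: $15; on producers: $24. (They sum to $39.)
The less price-elastic side of the market bears the larger share of a per-unit tax.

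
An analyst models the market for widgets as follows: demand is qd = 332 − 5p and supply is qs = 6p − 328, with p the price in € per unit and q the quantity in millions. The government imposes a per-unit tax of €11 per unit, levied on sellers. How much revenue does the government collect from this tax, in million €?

Tax revenue = €22 million.

Before the tax: set 332 − 5p = 6p − 328 → p* = €60, q* = 32.
With the tax collected from sellers, supply shifts: qs = 6(p − 11) − 328.
Solving gives q = 2 with consumers paying €66 and sellers receiving €55 (the €11 wedge).
Revenue = t · Q = 11 · 2 = €22.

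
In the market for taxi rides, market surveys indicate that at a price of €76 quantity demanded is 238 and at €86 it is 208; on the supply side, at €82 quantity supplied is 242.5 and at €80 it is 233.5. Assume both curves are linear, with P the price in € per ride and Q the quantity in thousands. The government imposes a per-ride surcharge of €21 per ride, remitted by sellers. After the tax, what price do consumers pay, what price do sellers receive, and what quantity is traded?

Demand slope: (208 − 238)/(86 − 76) = -3, so Qd = 466 − 3P.
Supply slope: (233.5 − 242.5)/(80 − 82) = 4.5, so Qs = 4.5P − 126.5.
Before the tax: set 466 − 3P = 4.5P − 126.5 → P* = €79, Q* = 229.
With the tax collected from sellers, supply shifts: Qs = 4.5(P − 21) − 126.5.
New equilibrium: consumers pay €91.6, sellers receive €70.6, Q = 191.2. (Wedge: Pb − Ps = 21.)
The less price-elastic side of the market bears the larger share of a per-unit tax.

Consumers pay €91.6; sellers receive €70.6; quantity = 191.2.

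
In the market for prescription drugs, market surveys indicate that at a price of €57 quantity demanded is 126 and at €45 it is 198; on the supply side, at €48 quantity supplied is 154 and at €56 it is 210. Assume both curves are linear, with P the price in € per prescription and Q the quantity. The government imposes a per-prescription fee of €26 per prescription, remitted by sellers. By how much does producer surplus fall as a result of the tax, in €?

Producer surplus falls by €1512.

Demand slope: (198 − 126)/(45 − 57) = -6, so Qd = 468 − 6P.
Supply slope: (210 − 154)/(56 − 48) = 7, so Qs = 7P − 182.
Without the tax, 468 − 6P = 7P − 182 gives 13P = 650, so P* = €50 and Q* = 168.
With the tax collected from sellers, supply shifts: Qs = 7(P − 26) − 182.
Solving gives Q = 84 with buyers paying €64 and sellers receiving €38 (the €26 wedge).
ΔPS is the trapezoid between Q = 84 and Q = 168 of height €12: ½ · (168 + 84) · 12 = €1512.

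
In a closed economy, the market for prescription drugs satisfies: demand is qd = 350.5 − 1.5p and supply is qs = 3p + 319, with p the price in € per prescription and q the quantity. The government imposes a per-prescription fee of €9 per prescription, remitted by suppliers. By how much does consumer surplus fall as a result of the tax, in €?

Before the tax: set 350.5 − 1.5p = 3p + 319 → p* = €7, q* = 340.
With the tax collected from suppliers, supply shifts: qs = 3(p − 9) + 319.
New equilibrium: buyers pay €13, suppliers receive €4, q = 331. (Wedge: pb − ps = 9.)
ΔCS is the trapezoid between Q = 331 and Q = 340 of height €6: ½ · (340 + 331) · 6 = €2013.

Consumer surplus falls by €2013.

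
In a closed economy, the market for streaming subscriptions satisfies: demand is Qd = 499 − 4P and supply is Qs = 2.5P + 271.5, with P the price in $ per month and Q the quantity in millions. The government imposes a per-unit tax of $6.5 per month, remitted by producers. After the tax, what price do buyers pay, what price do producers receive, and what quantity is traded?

Buyers pay $37.5; producers receive $31; quantity = 349.

Before the tax: set 499 − 4P = 2.5P + 271.5 → P* = $35, Q* = 359.
With the tax collected from producers, supply shifts: Qs = 2.5(P − 6.5) + 271.5.
Solving gives Q = 349 with buyers paying $37.5 and producers receiving $31 (the $6.5 wedge).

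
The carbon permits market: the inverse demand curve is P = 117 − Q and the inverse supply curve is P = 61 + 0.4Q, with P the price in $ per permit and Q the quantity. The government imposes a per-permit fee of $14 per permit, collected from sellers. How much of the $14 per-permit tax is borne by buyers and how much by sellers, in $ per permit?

Inverting to Q(P) form: Qd = 117 − P; Qs = 2.5P − 152.5.
Before the tax: set 117 − P = 2.5P − 152.5 → P* = $77, Q* = 40.
With the tax collected from sellers, supply shifts: Qs = 2.5(P − 14) − 152.5.
Solving gives Q = 30 with buyers paying $87 and sellers receiving $73 (the $14 wedge).
Burden on buyers: $10; on sellers: $4. (They sum to $14.)
The less price-elastic side of the market bears the larger share of a per-unit tax.

Buyers bear $10 per permit; sellers bear $4 per permit.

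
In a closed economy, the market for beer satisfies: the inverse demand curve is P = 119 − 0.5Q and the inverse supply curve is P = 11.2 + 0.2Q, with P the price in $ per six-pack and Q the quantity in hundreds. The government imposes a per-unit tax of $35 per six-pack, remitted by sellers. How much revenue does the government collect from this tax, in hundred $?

Tax revenue = $3640 hundred.

Rewrite in direct form: Qd = 238 − 2P and Qs = 5P − 56.
Without the tax, 238 − 2P = 5P − 56 gives 7P = 294, so P* = $42 and Q* = 154.
With the tax collected from sellers, supply shifts: Qs = 5(P − 35) − 56.
Solving gives Q = 104 with buyers paying $67 and sellers receiving $32 (the $35 wedge).
Revenue = t · Q = 35 · 104 = $3640.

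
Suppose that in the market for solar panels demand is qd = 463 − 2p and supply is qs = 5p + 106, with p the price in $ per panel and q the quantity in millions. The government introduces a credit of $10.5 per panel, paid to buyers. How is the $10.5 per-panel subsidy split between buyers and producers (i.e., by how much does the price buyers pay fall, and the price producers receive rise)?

Before the subsidy: set 463 − 2p = 5p + 106 → p* = $51, q* = 361.
With a per-unit subsidy paid to buyers, each effectively pays p − 10.5, so demand becomes qd = 463 − 2(p − 10.5).
Solving gives q = 376 with buyers paying $43.5 and producers receiving $54 (the $10.5 wedge).
Gain to buyers: $7.5; to producers: $3. (They sum to $10.5.)

Buyers gain $7.5 per panel; producers gain $3 per panel.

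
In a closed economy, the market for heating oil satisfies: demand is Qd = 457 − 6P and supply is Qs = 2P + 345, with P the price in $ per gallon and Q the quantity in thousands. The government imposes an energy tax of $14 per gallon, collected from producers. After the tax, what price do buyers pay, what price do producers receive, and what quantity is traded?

Before the tax: set 457 − 6P = 2P + 345 → P* = $14, Q* = 373.
With the tax collected from producers, supply shifts: Qs = 2(P − 14) + 345.
New equilibrium: buyers pay $17.5, producers receive $3.5, Q = 352. (Wedge: Pb − Ps = 14.)

Buyers pay $17.5; producers receive $3.5; quantity = 352.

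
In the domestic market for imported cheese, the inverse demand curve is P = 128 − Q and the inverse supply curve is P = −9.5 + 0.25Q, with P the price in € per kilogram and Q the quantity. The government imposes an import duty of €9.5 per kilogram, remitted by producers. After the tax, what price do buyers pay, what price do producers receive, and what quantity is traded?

Rewrite in direct form: Qd = 128 − P and Qs = 4P + 38.
Without the tax, 128 − P = 4P + 38 gives 5P = 90, so P* = €18 and Q* = 110.
With the tax collected from producers, supply shifts: Qs = 4(P − 9.5) + 38.
Solving gives Q = 102.4 with buyers paying €25.6 and producers receiving €16.1 (the €9.5 wedge).
The less price-elastic side of the market bears the larger share of a per-unit tax.

Buyers pay €25.6; producers receive €16.1; quantity = 102.4.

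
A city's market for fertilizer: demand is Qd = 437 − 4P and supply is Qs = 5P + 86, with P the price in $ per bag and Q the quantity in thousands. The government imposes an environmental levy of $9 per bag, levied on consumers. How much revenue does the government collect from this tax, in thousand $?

Without the tax, 437 − 4P = 5P + 86 gives 9P = 351, so P* = $39 and Q* = 281.
With the tax collected from consumers, demand (in seller-price terms) shifts: Qd = 437 − 4(P + 9).
Solving gives Q = 261 with consumers paying $44 and sellers receiving $35 (the $9 wedge).
Revenue = t · Q = 9 · 261 = $2349.

Tax revenue = $2349 thousand.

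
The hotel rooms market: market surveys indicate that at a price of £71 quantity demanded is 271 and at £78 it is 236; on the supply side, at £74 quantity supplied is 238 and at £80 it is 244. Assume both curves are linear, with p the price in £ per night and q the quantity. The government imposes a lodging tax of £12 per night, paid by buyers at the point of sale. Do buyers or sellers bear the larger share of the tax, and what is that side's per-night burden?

Sellers bear the larger share: £10 per night.

Demand slope: (236 − 271)/(78 − 71) = -5, so qd = 626 − 5p.
Supply slope: (244 − 238)/(80 − 74) = 1, so qs = p + 164.
Before the tax: set 626 − 5p = p + 164 → p* = £77, q* = 241.
With the tax collected from buyers, demand (in seller-price terms) shifts: qd = 626 − 5(p + 12).
Solving gives q = 231 with buyers paying £79 and sellers receiving £67 (the £12 wedge).
Per-night burden: buyers £2, sellers £10.
Sellers take the larger share because supply is less price-elastic here (demand slope 5 vs supply slope 1).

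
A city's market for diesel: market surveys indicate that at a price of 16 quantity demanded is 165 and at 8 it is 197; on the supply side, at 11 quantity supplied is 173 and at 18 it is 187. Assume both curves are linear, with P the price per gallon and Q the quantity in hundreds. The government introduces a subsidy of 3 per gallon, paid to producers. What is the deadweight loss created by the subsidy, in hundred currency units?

Deadweight loss = 6 hundred.

Demand slope: (197 − 165)/(8 − 16) = -4, so Qd = 229 − 4P.
Supply slope: (187 − 173)/(18 − 11) = 2, so Qs = 2P + 151.
Without the subsidy, 229 − 4P = 2P + 151 gives 6P = 78, so P* = 13 and Q* = 177.
With a per-unit subsidy paid to producers, each receives P + 3 per unit sold, so supply becomes Qs = 2(P + 3) + 151.
New equilibrium: consumers pay 12, producers receive 15, Q = 181. (Wedge: Pb − Ps = −3.)
Quantity rises by |ΔQ| = |177 − 181| = 4.
DWL = ½ · t · |ΔQ| = ½ · 3 · 4 = 6.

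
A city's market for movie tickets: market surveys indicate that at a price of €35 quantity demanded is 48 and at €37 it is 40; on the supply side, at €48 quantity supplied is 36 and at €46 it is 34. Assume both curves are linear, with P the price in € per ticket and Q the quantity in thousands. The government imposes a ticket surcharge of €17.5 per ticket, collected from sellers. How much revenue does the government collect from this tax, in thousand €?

Tax revenue = €245 thousand.

Demand slope: (40 − 48)/(37 − 35) = -4, so Qd = 188 − 4P.
Supply slope: (34 − 36)/(46 − 48) = 1, so Qs = P − 12.
Before the tax: set 188 − 4P = P − 12 → P* = €40, Q* = 28.
With the tax collected from sellers, supply shifts: Qs = (P − 17.5) − 12.
Solving gives Q = 14 with buyers paying €43.5 and sellers receiving €26 (the €17.5 wedge).
Revenue = t · Q = 17.5 · 14 = €245.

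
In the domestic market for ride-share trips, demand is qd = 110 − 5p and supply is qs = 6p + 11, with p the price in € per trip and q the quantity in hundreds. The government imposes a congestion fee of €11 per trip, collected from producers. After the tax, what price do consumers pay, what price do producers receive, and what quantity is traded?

Before the tax: set 110 − 5p = 6p + 11 → p* = €9, q* = 65.
With the tax collected from producers, supply shifts: qs = 6(p − 11) + 11.
New equilibrium: consumers pay €15, producers receive €4, q = 35. (Wedge: pb − ps = 11.)

Consumers pay €15; producers receive €4; quantity = 35.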